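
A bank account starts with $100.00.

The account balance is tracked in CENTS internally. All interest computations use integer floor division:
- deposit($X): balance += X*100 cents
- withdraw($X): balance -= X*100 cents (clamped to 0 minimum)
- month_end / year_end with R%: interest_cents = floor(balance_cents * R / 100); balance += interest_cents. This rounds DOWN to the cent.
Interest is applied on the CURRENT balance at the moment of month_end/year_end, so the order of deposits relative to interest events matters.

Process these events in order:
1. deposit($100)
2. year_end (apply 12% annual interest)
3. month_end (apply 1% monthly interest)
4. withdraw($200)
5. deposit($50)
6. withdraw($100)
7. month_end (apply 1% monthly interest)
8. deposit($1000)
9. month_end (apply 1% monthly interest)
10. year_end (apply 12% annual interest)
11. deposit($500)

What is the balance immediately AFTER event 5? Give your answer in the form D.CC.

After 1 (deposit($100)): balance=$200.00 total_interest=$0.00
After 2 (year_end (apply 12% annual interest)): balance=$224.00 total_interest=$24.00
After 3 (month_end (apply 1% monthly interest)): balance=$226.24 total_interest=$26.24
After 4 (withdraw($200)): balance=$26.24 total_interest=$26.24
After 5 (deposit($50)): balance=$76.24 total_interest=$26.24

Answer: 76.24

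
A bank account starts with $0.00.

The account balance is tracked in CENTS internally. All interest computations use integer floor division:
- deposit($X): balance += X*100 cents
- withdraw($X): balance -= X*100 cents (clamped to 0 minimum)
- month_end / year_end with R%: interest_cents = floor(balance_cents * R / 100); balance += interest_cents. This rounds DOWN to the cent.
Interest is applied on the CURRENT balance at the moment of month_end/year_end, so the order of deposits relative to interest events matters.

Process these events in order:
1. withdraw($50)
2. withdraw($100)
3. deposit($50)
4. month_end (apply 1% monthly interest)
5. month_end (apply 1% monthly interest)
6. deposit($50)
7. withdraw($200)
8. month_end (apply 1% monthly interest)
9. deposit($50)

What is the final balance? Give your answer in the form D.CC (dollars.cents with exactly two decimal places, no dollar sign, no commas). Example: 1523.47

Answer: 50.00

Derivation:
After 1 (withdraw($50)): balance=$0.00 total_interest=$0.00
After 2 (withdraw($100)): balance=$0.00 total_interest=$0.00
After 3 (deposit($50)): balance=$50.00 total_interest=$0.00
After 4 (month_end (apply 1% monthly interest)): balance=$50.50 total_interest=$0.50
After 5 (month_end (apply 1% monthly interest)): balance=$51.00 total_interest=$1.00
After 6 (deposit($50)): balance=$101.00 total_interest=$1.00
After 7 (withdraw($200)): balance=$0.00 total_interest=$1.00
After 8 (month_end (apply 1% monthly interest)): balance=$0.00 total_interest=$1.00
After 9 (deposit($50)): balance=$50.00 total_interest=$1.00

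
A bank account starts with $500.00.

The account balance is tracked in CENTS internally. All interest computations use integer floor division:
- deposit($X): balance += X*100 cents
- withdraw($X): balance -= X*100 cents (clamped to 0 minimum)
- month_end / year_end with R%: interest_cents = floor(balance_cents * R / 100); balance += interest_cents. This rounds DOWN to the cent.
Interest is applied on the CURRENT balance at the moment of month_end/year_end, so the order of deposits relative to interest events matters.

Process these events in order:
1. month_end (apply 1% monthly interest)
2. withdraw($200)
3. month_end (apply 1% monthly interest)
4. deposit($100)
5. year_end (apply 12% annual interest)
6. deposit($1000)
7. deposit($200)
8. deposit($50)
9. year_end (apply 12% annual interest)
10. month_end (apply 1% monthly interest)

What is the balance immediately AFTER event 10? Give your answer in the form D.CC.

Answer: 1930.96

Derivation:
After 1 (month_end (apply 1% monthly interest)): balance=$505.00 total_interest=$5.00
After 2 (withdraw($200)): balance=$305.00 total_interest=$5.00
After 3 (month_end (apply 1% monthly interest)): balance=$308.05 total_interest=$8.05
After 4 (deposit($100)): balance=$408.05 total_interest=$8.05
After 5 (year_end (apply 12% annual interest)): balance=$457.01 total_interest=$57.01
After 6 (deposit($1000)): balance=$1457.01 total_interest=$57.01
After 7 (deposit($200)): balance=$1657.01 total_interest=$57.01
After 8 (deposit($50)): balance=$1707.01 total_interest=$57.01
After 9 (year_end (apply 12% annual interest)): balance=$1911.85 total_interest=$261.85
After 10 (month_end (apply 1% monthly interest)): balance=$1930.96 total_interest=$280.96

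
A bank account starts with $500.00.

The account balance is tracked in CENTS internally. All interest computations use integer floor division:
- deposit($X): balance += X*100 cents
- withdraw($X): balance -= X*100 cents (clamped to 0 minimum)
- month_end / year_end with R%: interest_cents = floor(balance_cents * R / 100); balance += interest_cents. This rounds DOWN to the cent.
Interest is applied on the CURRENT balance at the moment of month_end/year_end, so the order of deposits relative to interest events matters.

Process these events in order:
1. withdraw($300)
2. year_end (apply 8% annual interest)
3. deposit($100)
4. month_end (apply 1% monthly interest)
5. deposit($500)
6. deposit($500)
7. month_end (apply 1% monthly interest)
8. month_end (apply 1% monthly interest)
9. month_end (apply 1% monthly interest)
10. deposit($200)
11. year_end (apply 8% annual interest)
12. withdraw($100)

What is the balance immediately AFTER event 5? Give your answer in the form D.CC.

Answer: 819.16

Derivation:
After 1 (withdraw($300)): balance=$200.00 total_interest=$0.00
After 2 (year_end (apply 8% annual interest)): balance=$216.00 total_interest=$16.00
After 3 (deposit($100)): balance=$316.00 total_interest=$16.00
After 4 (month_end (apply 1% monthly interest)): balance=$319.16 total_interest=$19.16
After 5 (deposit($500)): balance=$819.16 total_interest=$19.16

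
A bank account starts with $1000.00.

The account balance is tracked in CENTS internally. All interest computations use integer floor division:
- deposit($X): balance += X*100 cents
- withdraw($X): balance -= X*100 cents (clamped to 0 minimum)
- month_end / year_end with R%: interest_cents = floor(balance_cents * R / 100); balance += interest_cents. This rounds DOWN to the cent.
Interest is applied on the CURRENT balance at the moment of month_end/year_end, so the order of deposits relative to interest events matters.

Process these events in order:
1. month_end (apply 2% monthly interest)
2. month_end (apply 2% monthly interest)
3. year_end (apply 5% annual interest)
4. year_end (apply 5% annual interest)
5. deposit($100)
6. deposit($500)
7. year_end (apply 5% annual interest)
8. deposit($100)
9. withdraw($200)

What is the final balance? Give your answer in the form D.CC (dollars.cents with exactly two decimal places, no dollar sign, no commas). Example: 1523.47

Answer: 1734.39

Derivation:
After 1 (month_end (apply 2% monthly interest)): balance=$1020.00 total_interest=$20.00
After 2 (month_end (apply 2% monthly interest)): balance=$1040.40 total_interest=$40.40
After 3 (year_end (apply 5% annual interest)): balance=$1092.42 total_interest=$92.42
After 4 (year_end (apply 5% annual interest)): balance=$1147.04 total_interest=$147.04
After 5 (deposit($100)): balance=$1247.04 total_interest=$147.04
After 6 (deposit($500)): balance=$1747.04 total_interest=$147.04
After 7 (year_end (apply 5% annual interest)): balance=$1834.39 total_interest=$234.39
After 8 (deposit($100)): balance=$1934.39 total_interest=$234.39
After 9 (withdraw($200)): balance=$1734.39 total_interest=$234.39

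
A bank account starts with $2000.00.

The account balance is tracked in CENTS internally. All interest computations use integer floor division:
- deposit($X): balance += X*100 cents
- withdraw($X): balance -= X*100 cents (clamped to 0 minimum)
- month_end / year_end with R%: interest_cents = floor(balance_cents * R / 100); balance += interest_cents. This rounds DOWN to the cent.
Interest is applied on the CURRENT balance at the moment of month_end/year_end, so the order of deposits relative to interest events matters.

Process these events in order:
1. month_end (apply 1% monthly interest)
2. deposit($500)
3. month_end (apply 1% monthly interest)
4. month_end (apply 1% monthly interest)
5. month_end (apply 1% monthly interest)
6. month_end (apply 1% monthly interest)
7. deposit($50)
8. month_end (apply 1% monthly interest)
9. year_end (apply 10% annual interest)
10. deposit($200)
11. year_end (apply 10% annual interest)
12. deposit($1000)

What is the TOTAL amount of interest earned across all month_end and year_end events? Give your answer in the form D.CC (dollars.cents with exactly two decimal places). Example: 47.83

Answer: 735.82

Derivation:
After 1 (month_end (apply 1% monthly interest)): balance=$2020.00 total_interest=$20.00
After 2 (deposit($500)): balance=$2520.00 total_interest=$20.00
After 3 (month_end (apply 1% monthly interest)): balance=$2545.20 total_interest=$45.20
After 4 (month_end (apply 1% monthly interest)): balance=$2570.65 total_interest=$70.65
After 5 (month_end (apply 1% monthly interest)): balance=$2596.35 total_interest=$96.35
After 6 (month_end (apply 1% monthly interest)): balance=$2622.31 total_interest=$122.31
After 7 (deposit($50)): balance=$2672.31 total_interest=$122.31
After 8 (month_end (apply 1% monthly interest)): balance=$2699.03 total_interest=$149.03
After 9 (year_end (apply 10% annual interest)): balance=$2968.93 total_interest=$418.93
After 10 (deposit($200)): balance=$3168.93 total_interest=$418.93
After 11 (year_end (apply 10% annual interest)): balance=$3485.82 total_interest=$735.82
After 12 (deposit($1000)): balance=$4485.82 total_interest=$735.82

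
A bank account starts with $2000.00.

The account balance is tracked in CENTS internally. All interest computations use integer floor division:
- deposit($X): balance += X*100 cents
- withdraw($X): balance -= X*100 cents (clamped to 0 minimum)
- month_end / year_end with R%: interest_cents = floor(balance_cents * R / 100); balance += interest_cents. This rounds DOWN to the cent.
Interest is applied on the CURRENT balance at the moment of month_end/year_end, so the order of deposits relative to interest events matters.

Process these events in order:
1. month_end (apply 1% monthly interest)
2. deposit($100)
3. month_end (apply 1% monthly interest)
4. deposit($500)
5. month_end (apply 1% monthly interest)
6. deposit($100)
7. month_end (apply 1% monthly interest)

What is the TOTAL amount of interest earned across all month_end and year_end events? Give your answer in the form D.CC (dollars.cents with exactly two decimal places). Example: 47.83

Answer: 95.28

Derivation:
After 1 (month_end (apply 1% monthly interest)): balance=$2020.00 total_interest=$20.00
After 2 (deposit($100)): balance=$2120.00 total_interest=$20.00
After 3 (month_end (apply 1% monthly interest)): balance=$2141.20 total_interest=$41.20
After 4 (deposit($500)): balance=$2641.20 total_interest=$41.20
After 5 (month_end (apply 1% monthly interest)): balance=$2667.61 total_interest=$67.61
After 6 (deposit($100)): balance=$2767.61 total_interest=$67.61
After 7 (month_end (apply 1% monthly interest)): balance=$2795.28 total_interest=$95.28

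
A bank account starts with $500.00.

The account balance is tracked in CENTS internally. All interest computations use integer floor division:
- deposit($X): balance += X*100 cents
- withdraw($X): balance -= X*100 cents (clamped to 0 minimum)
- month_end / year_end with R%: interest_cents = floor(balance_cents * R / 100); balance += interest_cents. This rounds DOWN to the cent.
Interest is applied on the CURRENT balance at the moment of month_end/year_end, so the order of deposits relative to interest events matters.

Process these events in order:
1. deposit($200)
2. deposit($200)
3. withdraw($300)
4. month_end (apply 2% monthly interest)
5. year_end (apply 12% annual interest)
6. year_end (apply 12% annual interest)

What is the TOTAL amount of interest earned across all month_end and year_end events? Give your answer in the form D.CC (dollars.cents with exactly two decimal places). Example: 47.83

After 1 (deposit($200)): balance=$700.00 total_interest=$0.00
After 2 (deposit($200)): balance=$900.00 total_interest=$0.00
After 3 (withdraw($300)): balance=$600.00 total_interest=$0.00
After 4 (month_end (apply 2% monthly interest)): balance=$612.00 total_interest=$12.00
After 5 (year_end (apply 12% annual interest)): balance=$685.44 total_interest=$85.44
After 6 (year_end (apply 12% annual interest)): balance=$767.69 total_interest=$167.69

Answer: 167.69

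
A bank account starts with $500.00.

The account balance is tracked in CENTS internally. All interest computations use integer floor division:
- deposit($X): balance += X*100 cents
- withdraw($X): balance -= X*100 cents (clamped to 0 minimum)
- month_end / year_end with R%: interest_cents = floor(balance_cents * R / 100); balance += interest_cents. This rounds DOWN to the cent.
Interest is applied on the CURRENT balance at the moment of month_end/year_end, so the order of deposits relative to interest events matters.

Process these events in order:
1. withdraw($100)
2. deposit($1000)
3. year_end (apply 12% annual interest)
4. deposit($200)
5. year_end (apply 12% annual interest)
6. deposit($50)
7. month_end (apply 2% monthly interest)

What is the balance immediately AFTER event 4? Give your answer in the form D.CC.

Answer: 1768.00

Derivation:
After 1 (withdraw($100)): balance=$400.00 total_interest=$0.00
After 2 (deposit($1000)): balance=$1400.00 total_interest=$0.00
After 3 (year_end (apply 12% annual interest)): balance=$1568.00 total_interest=$168.00
After 4 (deposit($200)): balance=$1768.00 total_interest=$168.00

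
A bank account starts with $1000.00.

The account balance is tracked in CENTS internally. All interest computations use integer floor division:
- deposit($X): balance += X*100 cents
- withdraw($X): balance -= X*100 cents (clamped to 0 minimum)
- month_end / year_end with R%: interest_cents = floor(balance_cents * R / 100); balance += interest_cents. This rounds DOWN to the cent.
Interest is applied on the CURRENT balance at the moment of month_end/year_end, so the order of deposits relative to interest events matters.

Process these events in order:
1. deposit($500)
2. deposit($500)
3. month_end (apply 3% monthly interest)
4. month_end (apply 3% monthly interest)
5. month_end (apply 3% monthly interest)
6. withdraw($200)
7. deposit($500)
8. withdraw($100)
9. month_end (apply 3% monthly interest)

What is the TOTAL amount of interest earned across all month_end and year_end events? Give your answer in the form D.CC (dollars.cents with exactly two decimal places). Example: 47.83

Answer: 257.01

Derivation:
After 1 (deposit($500)): balance=$1500.00 total_interest=$0.00
After 2 (deposit($500)): balance=$2000.00 total_interest=$0.00
After 3 (month_end (apply 3% monthly interest)): balance=$2060.00 total_interest=$60.00
After 4 (month_end (apply 3% monthly interest)): balance=$2121.80 total_interest=$121.80
After 5 (month_end (apply 3% monthly interest)): balance=$2185.45 total_interest=$185.45
After 6 (withdraw($200)): balance=$1985.45 total_interest=$185.45
After 7 (deposit($500)): balance=$2485.45 total_interest=$185.45
After 8 (withdraw($100)): balance=$2385.45 total_interest=$185.45
After 9 (month_end (apply 3% monthly interest)): balance=$2457.01 total_interest=$257.01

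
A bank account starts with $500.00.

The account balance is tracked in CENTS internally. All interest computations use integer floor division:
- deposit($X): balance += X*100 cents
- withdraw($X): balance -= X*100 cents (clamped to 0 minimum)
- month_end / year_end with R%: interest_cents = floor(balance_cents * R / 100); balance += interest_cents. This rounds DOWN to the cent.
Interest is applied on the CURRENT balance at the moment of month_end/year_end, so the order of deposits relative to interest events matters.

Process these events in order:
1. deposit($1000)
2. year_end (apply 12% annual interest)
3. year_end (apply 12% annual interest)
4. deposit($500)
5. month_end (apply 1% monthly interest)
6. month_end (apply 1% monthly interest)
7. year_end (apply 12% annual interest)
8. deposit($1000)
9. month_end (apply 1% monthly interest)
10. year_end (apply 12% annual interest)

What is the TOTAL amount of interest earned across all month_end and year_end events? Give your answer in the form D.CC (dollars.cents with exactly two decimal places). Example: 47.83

After 1 (deposit($1000)): balance=$1500.00 total_interest=$0.00
After 2 (year_end (apply 12% annual interest)): balance=$1680.00 total_interest=$180.00
After 3 (year_end (apply 12% annual interest)): balance=$1881.60 total_interest=$381.60
After 4 (deposit($500)): balance=$2381.60 total_interest=$381.60
After 5 (month_end (apply 1% monthly interest)): balance=$2405.41 total_interest=$405.41
After 6 (month_end (apply 1% monthly interest)): balance=$2429.46 total_interest=$429.46
After 7 (year_end (apply 12% annual interest)): balance=$2720.99 total_interest=$720.99
After 8 (deposit($1000)): balance=$3720.99 total_interest=$720.99
After 9 (month_end (apply 1% monthly interest)): balance=$3758.19 total_interest=$758.19
After 10 (year_end (apply 12% annual interest)): balance=$4209.17 total_interest=$1209.17

Answer: 1209.17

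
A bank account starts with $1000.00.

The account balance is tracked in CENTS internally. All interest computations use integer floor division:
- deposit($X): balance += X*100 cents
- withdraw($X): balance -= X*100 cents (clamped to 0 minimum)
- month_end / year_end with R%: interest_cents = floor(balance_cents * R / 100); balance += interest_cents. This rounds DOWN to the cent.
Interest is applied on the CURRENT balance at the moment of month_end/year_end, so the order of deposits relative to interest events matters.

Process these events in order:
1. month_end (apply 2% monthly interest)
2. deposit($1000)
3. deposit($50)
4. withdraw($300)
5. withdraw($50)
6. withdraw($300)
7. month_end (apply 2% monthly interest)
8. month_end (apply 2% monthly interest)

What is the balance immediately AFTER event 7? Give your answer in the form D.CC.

Answer: 1448.40

Derivation:
After 1 (month_end (apply 2% monthly interest)): balance=$1020.00 total_interest=$20.00
After 2 (deposit($1000)): balance=$2020.00 total_interest=$20.00
After 3 (deposit($50)): balance=$2070.00 total_interest=$20.00
After 4 (withdraw($300)): balance=$1770.00 total_interest=$20.00
After 5 (withdraw($50)): balance=$1720.00 total_interest=$20.00
After 6 (withdraw($300)): balance=$1420.00 total_interest=$20.00
After 7 (month_end (apply 2% monthly interest)): balance=$1448.40 total_interest=$48.40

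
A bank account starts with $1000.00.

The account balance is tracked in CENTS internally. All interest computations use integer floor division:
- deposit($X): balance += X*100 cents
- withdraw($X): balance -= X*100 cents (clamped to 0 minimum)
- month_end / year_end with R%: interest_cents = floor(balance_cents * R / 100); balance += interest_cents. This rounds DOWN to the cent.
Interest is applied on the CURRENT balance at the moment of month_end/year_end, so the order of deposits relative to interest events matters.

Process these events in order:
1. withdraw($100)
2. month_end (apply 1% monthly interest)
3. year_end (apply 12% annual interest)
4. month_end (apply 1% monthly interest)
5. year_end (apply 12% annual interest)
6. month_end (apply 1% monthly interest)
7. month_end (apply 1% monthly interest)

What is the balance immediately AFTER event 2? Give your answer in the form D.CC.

Answer: 909.00

Derivation:
After 1 (withdraw($100)): balance=$900.00 total_interest=$0.00
After 2 (month_end (apply 1% monthly interest)): balance=$909.00 total_interest=$9.00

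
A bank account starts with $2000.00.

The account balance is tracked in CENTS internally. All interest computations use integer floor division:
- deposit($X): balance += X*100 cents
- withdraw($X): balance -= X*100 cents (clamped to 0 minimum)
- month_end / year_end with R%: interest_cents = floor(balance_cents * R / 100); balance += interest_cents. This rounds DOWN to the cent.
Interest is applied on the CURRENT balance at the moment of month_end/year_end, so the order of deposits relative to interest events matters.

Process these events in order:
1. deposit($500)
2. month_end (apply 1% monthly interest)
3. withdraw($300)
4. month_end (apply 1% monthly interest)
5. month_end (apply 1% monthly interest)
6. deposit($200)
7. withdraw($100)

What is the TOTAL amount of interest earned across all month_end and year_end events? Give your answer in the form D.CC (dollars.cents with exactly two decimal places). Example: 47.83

Answer: 69.72

Derivation:
After 1 (deposit($500)): balance=$2500.00 total_interest=$0.00
After 2 (month_end (apply 1% monthly interest)): balance=$2525.00 total_interest=$25.00
After 3 (withdraw($300)): balance=$2225.00 total_interest=$25.00
After 4 (month_end (apply 1% monthly interest)): balance=$2247.25 total_interest=$47.25
After 5 (month_end (apply 1% monthly interest)): balance=$2269.72 total_interest=$69.72
After 6 (deposit($200)): balance=$2469.72 total_interest=$69.72
After 7 (withdraw($100)): balance=$2369.72 total_interest=$69.72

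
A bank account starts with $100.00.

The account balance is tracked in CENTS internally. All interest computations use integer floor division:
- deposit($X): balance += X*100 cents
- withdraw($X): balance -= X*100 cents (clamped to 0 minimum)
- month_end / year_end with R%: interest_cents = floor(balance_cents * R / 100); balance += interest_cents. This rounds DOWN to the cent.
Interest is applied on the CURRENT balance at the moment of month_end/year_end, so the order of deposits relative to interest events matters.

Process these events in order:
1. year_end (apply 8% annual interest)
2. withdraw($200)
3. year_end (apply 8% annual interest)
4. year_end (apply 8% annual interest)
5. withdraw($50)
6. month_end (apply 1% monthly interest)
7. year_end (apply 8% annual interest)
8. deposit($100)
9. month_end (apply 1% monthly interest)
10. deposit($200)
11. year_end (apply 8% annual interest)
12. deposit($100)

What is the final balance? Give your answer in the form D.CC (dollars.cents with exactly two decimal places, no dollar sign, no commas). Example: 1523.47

After 1 (year_end (apply 8% annual interest)): balance=$108.00 total_interest=$8.00
After 2 (withdraw($200)): balance=$0.00 total_interest=$8.00
After 3 (year_end (apply 8% annual interest)): balance=$0.00 total_interest=$8.00
After 4 (year_end (apply 8% annual interest)): balance=$0.00 total_interest=$8.00
After 5 (withdraw($50)): balance=$0.00 total_interest=$8.00
After 6 (month_end (apply 1% monthly interest)): balance=$0.00 total_interest=$8.00
After 7 (year_end (apply 8% annual interest)): balance=$0.00 total_interest=$8.00
After 8 (deposit($100)): balance=$100.00 total_interest=$8.00
After 9 (month_end (apply 1% monthly interest)): balance=$101.00 total_interest=$9.00
After 10 (deposit($200)): balance=$301.00 total_interest=$9.00
After 11 (year_end (apply 8% annual interest)): balance=$325.08 total_interest=$33.08
After 12 (deposit($100)): balance=$425.08 total_interest=$33.08

Answer: 425.08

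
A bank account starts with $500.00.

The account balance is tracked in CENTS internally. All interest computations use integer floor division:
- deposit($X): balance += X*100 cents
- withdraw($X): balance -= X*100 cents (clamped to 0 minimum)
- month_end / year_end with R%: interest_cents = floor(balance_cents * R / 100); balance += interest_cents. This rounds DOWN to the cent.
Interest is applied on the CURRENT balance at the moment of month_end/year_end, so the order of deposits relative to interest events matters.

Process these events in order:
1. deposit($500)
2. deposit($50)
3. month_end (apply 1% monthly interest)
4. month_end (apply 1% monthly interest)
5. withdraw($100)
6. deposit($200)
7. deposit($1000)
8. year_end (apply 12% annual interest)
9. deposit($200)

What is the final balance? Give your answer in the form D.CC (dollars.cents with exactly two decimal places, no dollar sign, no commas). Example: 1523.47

After 1 (deposit($500)): balance=$1000.00 total_interest=$0.00
After 2 (deposit($50)): balance=$1050.00 total_interest=$0.00
After 3 (month_end (apply 1% monthly interest)): balance=$1060.50 total_interest=$10.50
After 4 (month_end (apply 1% monthly interest)): balance=$1071.10 total_interest=$21.10
After 5 (withdraw($100)): balance=$971.10 total_interest=$21.10
After 6 (deposit($200)): balance=$1171.10 total_interest=$21.10
After 7 (deposit($1000)): balance=$2171.10 total_interest=$21.10
After 8 (year_end (apply 12% annual interest)): balance=$2431.63 total_interest=$281.63
After 9 (deposit($200)): balance=$2631.63 total_interest=$281.63

Answer: 2631.63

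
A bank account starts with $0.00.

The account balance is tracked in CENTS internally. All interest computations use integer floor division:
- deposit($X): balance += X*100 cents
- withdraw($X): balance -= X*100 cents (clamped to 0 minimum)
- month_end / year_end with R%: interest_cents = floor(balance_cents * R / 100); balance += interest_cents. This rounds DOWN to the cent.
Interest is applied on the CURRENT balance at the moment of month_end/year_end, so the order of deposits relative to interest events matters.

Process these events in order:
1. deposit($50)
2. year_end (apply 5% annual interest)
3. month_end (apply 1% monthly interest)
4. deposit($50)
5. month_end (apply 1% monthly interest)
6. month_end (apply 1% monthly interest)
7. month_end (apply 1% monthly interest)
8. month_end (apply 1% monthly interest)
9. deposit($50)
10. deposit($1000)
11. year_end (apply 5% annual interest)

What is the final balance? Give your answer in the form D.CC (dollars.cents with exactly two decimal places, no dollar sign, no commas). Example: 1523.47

Answer: 1215.06

Derivation:
After 1 (deposit($50)): balance=$50.00 total_interest=$0.00
After 2 (year_end (apply 5% annual interest)): balance=$52.50 total_interest=$2.50
After 3 (month_end (apply 1% monthly interest)): balance=$53.02 total_interest=$3.02
After 4 (deposit($50)): balance=$103.02 total_interest=$3.02
After 5 (month_end (apply 1% monthly interest)): balance=$104.05 total_interest=$4.05
After 6 (month_end (apply 1% monthly interest)): balance=$105.09 total_interest=$5.09
After 7 (month_end (apply 1% monthly interest)): balance=$106.14 total_interest=$6.14
After 8 (month_end (apply 1% monthly interest)): balance=$107.20 total_interest=$7.20
After 9 (deposit($50)): balance=$157.20 total_interest=$7.20
After 10 (deposit($1000)): balance=$1157.20 total_interest=$7.20
After 11 (year_end (apply 5% annual interest)): balance=$1215.06 total_interest=$65.06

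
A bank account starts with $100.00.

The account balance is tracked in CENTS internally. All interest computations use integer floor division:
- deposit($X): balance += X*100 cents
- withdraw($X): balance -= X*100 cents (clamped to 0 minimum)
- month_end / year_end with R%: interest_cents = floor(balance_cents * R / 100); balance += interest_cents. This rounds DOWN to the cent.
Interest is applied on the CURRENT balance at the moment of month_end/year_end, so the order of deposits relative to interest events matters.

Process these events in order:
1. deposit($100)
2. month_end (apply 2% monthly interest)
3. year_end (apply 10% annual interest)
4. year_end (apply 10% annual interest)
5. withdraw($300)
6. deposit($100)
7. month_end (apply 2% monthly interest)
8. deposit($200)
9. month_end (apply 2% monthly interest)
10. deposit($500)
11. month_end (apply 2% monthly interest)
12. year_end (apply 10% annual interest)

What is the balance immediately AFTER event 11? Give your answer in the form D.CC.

After 1 (deposit($100)): balance=$200.00 total_interest=$0.00
After 2 (month_end (apply 2% monthly interest)): balance=$204.00 total_interest=$4.00
After 3 (year_end (apply 10% annual interest)): balance=$224.40 total_interest=$24.40
After 4 (year_end (apply 10% annual interest)): balance=$246.84 total_interest=$46.84
After 5 (withdraw($300)): balance=$0.00 total_interest=$46.84
After 6 (deposit($100)): balance=$100.00 total_interest=$46.84
After 7 (month_end (apply 2% monthly interest)): balance=$102.00 total_interest=$48.84
After 8 (deposit($200)): balance=$302.00 total_interest=$48.84
After 9 (month_end (apply 2% monthly interest)): balance=$308.04 total_interest=$54.88
After 10 (deposit($500)): balance=$808.04 total_interest=$54.88
After 11 (month_end (apply 2% monthly interest)): balance=$824.20 total_interest=$71.04

Answer: 824.20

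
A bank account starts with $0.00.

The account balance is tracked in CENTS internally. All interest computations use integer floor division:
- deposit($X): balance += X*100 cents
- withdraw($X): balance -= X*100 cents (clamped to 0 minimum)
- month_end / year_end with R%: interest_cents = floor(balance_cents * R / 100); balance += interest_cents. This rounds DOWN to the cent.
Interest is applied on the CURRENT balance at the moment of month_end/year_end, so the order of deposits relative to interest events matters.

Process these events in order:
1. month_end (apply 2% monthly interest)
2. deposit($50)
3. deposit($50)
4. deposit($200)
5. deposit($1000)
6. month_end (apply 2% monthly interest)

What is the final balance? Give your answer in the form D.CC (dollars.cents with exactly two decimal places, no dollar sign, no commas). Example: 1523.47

Answer: 1326.00

Derivation:
After 1 (month_end (apply 2% monthly interest)): balance=$0.00 total_interest=$0.00
After 2 (deposit($50)): balance=$50.00 total_interest=$0.00
After 3 (deposit($50)): balance=$100.00 total_interest=$0.00
After 4 (deposit($200)): balance=$300.00 total_interest=$0.00
After 5 (deposit($1000)): balance=$1300.00 total_interest=$0.00
After 6 (month_end (apply 2% monthly interest)): balance=$1326.00 total_interest=$26.00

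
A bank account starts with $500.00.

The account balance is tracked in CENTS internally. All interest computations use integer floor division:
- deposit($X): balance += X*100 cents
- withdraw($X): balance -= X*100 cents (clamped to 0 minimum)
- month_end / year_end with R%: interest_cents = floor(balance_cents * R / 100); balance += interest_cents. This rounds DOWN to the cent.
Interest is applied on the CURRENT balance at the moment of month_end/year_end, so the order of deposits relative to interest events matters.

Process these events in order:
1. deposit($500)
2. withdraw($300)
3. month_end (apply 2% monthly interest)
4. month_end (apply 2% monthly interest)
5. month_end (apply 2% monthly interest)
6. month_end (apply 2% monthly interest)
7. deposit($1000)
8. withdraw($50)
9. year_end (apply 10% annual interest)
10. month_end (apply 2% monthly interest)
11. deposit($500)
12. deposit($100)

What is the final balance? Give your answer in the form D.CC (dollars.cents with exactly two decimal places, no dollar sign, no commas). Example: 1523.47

Answer: 2516.01

Derivation:
After 1 (deposit($500)): balance=$1000.00 total_interest=$0.00
After 2 (withdraw($300)): balance=$700.00 total_interest=$0.00
After 3 (month_end (apply 2% monthly interest)): balance=$714.00 total_interest=$14.00
After 4 (month_end (apply 2% monthly interest)): balance=$728.28 total_interest=$28.28
After 5 (month_end (apply 2% monthly interest)): balance=$742.84 total_interest=$42.84
After 6 (month_end (apply 2% monthly interest)): balance=$757.69 total_interest=$57.69
After 7 (deposit($1000)): balance=$1757.69 total_interest=$57.69
After 8 (withdraw($50)): balance=$1707.69 total_interest=$57.69
After 9 (year_end (apply 10% annual interest)): balance=$1878.45 total_interest=$228.45
After 10 (month_end (apply 2% monthly interest)): balance=$1916.01 total_interest=$266.01
After 11 (deposit($500)): balance=$2416.01 total_interest=$266.01
After 12 (deposit($100)): balance=$2516.01 total_interest=$266.01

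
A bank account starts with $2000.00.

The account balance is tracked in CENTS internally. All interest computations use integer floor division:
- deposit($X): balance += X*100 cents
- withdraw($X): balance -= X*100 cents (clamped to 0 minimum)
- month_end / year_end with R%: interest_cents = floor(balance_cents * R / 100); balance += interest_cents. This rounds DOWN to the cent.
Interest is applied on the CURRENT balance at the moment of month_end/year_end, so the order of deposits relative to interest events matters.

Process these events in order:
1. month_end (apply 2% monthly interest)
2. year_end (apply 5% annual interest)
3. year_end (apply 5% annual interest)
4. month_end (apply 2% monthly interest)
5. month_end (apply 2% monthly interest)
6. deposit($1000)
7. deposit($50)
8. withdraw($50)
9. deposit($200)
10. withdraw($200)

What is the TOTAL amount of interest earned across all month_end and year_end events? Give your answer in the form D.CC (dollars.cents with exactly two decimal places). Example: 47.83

Answer: 339.96

Derivation:
After 1 (month_end (apply 2% monthly interest)): balance=$2040.00 total_interest=$40.00
After 2 (year_end (apply 5% annual interest)): balance=$2142.00 total_interest=$142.00
After 3 (year_end (apply 5% annual interest)): balance=$2249.10 total_interest=$249.10
After 4 (month_end (apply 2% monthly interest)): balance=$2294.08 total_interest=$294.08
After 5 (month_end (apply 2% monthly interest)): balance=$2339.96 total_interest=$339.96
After 6 (deposit($1000)): balance=$3339.96 total_interest=$339.96
After 7 (deposit($50)): balance=$3389.96 total_interest=$339.96
After 8 (withdraw($50)): balance=$3339.96 total_interest=$339.96
After 9 (deposit($200)): balance=$3539.96 total_interest=$339.96
After 10 (withdraw($200)): balance=$3339.96 total_interest=$339.96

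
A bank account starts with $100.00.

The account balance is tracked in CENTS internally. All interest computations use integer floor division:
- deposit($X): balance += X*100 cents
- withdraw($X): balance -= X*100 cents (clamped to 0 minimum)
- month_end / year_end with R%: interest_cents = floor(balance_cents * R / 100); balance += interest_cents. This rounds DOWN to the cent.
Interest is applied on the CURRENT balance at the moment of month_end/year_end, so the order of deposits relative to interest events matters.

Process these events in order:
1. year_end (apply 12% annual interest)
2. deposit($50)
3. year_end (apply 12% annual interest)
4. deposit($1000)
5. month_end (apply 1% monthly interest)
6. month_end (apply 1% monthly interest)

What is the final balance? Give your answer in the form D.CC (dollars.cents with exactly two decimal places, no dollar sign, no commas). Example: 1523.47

Answer: 1205.18

Derivation:
After 1 (year_end (apply 12% annual interest)): balance=$112.00 total_interest=$12.00
After 2 (deposit($50)): balance=$162.00 total_interest=$12.00
After 3 (year_end (apply 12% annual interest)): balance=$181.44 total_interest=$31.44
After 4 (deposit($1000)): balance=$1181.44 total_interest=$31.44
After 5 (month_end (apply 1% monthly interest)): balance=$1193.25 total_interest=$43.25
After 6 (month_end (apply 1% monthly interest)): balance=$1205.18 total_interest=$55.18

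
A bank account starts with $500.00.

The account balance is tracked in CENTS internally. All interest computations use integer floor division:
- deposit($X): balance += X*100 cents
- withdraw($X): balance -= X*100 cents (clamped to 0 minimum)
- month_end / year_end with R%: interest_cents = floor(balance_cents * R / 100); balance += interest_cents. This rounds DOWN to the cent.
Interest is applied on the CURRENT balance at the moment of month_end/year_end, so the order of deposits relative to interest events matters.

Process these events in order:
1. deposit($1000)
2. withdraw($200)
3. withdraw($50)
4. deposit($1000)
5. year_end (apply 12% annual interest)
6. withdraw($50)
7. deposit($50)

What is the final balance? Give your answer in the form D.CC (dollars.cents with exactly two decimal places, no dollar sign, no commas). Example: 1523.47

After 1 (deposit($1000)): balance=$1500.00 total_interest=$0.00
After 2 (withdraw($200)): balance=$1300.00 total_interest=$0.00
After 3 (withdraw($50)): balance=$1250.00 total_interest=$0.00
After 4 (deposit($1000)): balance=$2250.00 total_interest=$0.00
After 5 (year_end (apply 12% annual interest)): balance=$2520.00 total_interest=$270.00
After 6 (withdraw($50)): balance=$2470.00 total_interest=$270.00
After 7 (deposit($50)): balance=$2520.00 total_interest=$270.00

Answer: 2520.00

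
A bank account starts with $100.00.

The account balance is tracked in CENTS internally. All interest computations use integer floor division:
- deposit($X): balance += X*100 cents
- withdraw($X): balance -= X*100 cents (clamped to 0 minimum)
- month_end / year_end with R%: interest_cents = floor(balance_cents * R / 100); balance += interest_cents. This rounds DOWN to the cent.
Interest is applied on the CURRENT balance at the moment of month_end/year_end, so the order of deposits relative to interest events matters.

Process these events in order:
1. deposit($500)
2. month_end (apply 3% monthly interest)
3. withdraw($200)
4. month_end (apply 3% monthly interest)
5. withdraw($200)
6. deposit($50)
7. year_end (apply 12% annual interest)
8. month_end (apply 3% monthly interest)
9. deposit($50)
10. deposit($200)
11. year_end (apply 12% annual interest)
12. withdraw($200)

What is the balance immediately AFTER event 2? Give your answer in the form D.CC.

Answer: 618.00

Derivation:
After 1 (deposit($500)): balance=$600.00 total_interest=$0.00
After 2 (month_end (apply 3% monthly interest)): balance=$618.00 total_interest=$18.00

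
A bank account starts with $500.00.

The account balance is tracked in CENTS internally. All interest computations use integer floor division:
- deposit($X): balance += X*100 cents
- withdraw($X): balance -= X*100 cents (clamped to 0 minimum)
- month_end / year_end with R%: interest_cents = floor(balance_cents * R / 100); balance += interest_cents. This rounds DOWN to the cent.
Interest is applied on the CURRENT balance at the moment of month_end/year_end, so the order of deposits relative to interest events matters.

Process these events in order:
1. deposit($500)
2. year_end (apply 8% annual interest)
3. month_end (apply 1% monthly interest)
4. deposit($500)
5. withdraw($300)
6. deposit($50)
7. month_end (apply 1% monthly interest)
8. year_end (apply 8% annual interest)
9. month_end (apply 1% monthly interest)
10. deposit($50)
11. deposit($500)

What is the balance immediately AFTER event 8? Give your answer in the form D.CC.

Answer: 1462.53

Derivation:
After 1 (deposit($500)): balance=$1000.00 total_interest=$0.00
After 2 (year_end (apply 8% annual interest)): balance=$1080.00 total_interest=$80.00
After 3 (month_end (apply 1% monthly interest)): balance=$1090.80 total_interest=$90.80
After 4 (deposit($500)): balance=$1590.80 total_interest=$90.80
After 5 (withdraw($300)): balance=$1290.80 total_interest=$90.80
After 6 (deposit($50)): balance=$1340.80 total_interest=$90.80
After 7 (month_end (apply 1% monthly interest)): balance=$1354.20 total_interest=$104.20
After 8 (year_end (apply 8% annual interest)): balance=$1462.53 total_interest=$212.53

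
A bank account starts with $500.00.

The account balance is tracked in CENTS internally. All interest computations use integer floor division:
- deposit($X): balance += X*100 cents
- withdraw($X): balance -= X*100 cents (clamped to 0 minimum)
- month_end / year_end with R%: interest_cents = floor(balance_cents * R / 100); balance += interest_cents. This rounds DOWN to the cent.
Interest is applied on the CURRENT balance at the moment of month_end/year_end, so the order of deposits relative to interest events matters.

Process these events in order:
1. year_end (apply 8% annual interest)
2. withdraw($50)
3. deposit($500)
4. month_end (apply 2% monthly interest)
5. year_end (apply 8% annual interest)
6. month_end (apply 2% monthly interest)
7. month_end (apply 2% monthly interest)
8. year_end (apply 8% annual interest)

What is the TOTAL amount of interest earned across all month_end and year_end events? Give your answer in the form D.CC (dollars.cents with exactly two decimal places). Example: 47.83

Answer: 275.40

Derivation:
After 1 (year_end (apply 8% annual interest)): balance=$540.00 total_interest=$40.00
After 2 (withdraw($50)): balance=$490.00 total_interest=$40.00
After 3 (deposit($500)): balance=$990.00 total_interest=$40.00
After 4 (month_end (apply 2% monthly interest)): balance=$1009.80 total_interest=$59.80
After 5 (year_end (apply 8% annual interest)): balance=$1090.58 total_interest=$140.58
After 6 (month_end (apply 2% monthly interest)): balance=$1112.39 total_interest=$162.39
After 7 (month_end (apply 2% monthly interest)): balance=$1134.63 total_interest=$184.63
After 8 (year_end (apply 8% annual interest)): balance=$1225.40 total_interest=$275.40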